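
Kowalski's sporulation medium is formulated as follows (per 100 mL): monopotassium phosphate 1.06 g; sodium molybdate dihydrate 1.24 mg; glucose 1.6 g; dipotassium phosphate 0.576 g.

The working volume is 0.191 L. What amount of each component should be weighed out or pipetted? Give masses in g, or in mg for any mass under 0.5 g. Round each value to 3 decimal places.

monopotassium phosphate 2.025 g; sodium molybdate dihydrate 2.368 mg; glucose 3.056 g; dipotassium phosphate 1.100 g

Scale factor = 191 mL / 100 mL = 1.91.
monopotassium phosphate: 1.06 g × (191 mL / 100 mL) = 2.025 g
sodium molybdate dihydrate: 1.24 mg × (191 mL / 100 mL) = 2.368 mg
glucose: 1.6 g × (191 mL / 100 mL) = 3.056 g
dipotassium phosphate: 0.576 g × (191 mL / 100 mL) = 1.100 g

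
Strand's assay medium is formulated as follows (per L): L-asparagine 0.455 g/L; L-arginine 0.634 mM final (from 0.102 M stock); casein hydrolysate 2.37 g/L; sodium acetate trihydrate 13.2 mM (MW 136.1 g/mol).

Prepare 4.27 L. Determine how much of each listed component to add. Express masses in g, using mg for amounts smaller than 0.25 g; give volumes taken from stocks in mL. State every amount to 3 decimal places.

L-asparagine 1.943 g; L-arginine 26.541 mL; casein hydrolysate 10.120 g; sodium acetate trihydrate 7.671 g

Working volume: 4.27 L.
L-asparagine: 0.455 g/L × 4.27 L = 1.943 g
L-arginine: C1V1 = C2V2 → 0.634 mM × 4270 mL ÷ 102 mM = 26.541 mL
casein hydrolysate: 2.37 g/L × 4.27 L = 10.120 g
sodium acetate trihydrate: 13.2 mmol/L × 136.1 g/mol × 4.27 L ÷ 1000 = 7.671 g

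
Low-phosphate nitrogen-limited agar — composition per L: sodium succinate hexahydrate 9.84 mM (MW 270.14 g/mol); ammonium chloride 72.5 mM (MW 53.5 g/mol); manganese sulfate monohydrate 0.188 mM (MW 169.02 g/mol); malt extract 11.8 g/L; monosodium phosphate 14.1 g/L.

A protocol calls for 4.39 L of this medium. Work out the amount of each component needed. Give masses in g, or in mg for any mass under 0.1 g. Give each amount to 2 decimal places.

Working volume: 4.39 L.
sodium succinate hexahydrate: 9.84 mmol/L × 270.14 g/mol × 4.39 L ÷ 1000 = 11.67 g
ammonium chloride: 72.5 mmol/L × 53.5 g/mol × 4.39 L ÷ 1000 = 17.03 g
manganese sulfate monohydrate: 0.188 mmol/L × 169.02 g/mol × 4.39 L ÷ 1000 = 0.14 g
malt extract: 11.8 g/L × 4.39 L = 51.80 g
monosodium phosphate: 14.1 g/L × 4.39 L = 61.90 g

sodium succinate hexahydrate 11.67 g; ammonium chloride 17.03 g; manganese sulfate monohydrate 0.14 g; malt extract 51.80 g; monosodium phosphate 61.90 g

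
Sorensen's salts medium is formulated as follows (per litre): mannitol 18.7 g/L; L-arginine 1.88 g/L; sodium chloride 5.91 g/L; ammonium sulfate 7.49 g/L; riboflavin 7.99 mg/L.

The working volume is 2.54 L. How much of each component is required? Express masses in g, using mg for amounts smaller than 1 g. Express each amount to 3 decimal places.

mannitol 47.498 g; L-arginine 4.775 g; sodium chloride 15.011 g; ammonium sulfate 19.025 g; riboflavin 20.295 mg

Working volume: 2.54 L.
mannitol: 18.7 g/L × 2.54 L = 47.498 g
L-arginine: 1.88 g/L × 2.54 L = 4.775 g
sodium chloride: 5.91 g/L × 2.54 L = 15.011 g
ammonium sulfate: 7.49 g/L × 2.54 L = 19.025 g
riboflavin: 7.99 mg/L × 2.54 L = 20.295 mg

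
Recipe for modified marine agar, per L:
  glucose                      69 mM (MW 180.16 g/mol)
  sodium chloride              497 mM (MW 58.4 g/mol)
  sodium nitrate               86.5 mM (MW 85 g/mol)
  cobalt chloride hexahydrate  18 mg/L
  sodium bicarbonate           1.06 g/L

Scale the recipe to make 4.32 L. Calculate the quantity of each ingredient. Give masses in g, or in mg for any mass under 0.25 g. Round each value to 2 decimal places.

glucose 53.70 g; sodium chloride 125.39 g; sodium nitrate 31.76 g; cobalt chloride hexahydrate 77.76 mg; sodium bicarbonate 4.58 g

Scale factor relative to 1 L: 4.32.
glucose: 69 mmol/L × 180.16 g/mol × 4.32 L ÷ 1000 = 53.70 g
sodium chloride: 497 mmol/L × 58.4 g/mol × 4.32 L ÷ 1000 = 125.39 g
sodium nitrate: 86.5 mmol/L × 85 g/mol × 4.32 L ÷ 1000 = 31.76 g
cobalt chloride hexahydrate: 18 mg/L × 4.32 L = 77.76 mg
sodium bicarbonate: 1.06 g/L × 4.32 L = 4.58 g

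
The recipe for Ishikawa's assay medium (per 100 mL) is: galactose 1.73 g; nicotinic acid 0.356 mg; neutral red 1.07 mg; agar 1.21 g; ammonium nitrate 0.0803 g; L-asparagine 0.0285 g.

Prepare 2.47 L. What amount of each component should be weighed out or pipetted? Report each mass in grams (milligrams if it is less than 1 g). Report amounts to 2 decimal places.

galactose 42.73 g; nicotinic acid 8.79 mg; neutral red 26.43 mg; agar 29.89 g; ammonium nitrate 1.98 g; L-asparagine 703.95 mg

Scale factor = 2470 mL / 100 mL = 24.7.
galactose: 1.73 g × (2470 mL / 100 mL) = 42.73 g
nicotinic acid: 0.356 mg × (2470 mL / 100 mL) = 8.79 mg
neutral red: 1.07 mg × (2470 mL / 100 mL) = 26.43 mg
agar: 1.21 g × (2470 mL / 100 mL) = 29.89 g
ammonium nitrate: 0.0803 g × (2470 mL / 100 mL) = 1.98 g
L-asparagine: 0.0285 g × (2470 mL / 100 mL) = 0.70395 g = 703.95 mg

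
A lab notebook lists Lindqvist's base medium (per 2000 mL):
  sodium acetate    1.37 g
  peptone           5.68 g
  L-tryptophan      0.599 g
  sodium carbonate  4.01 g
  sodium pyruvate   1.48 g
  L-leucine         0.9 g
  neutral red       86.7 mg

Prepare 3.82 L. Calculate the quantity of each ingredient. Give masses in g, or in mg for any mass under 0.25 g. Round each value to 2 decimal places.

sodium acetate 2.62 g; peptone 10.85 g; L-tryptophan 1.14 g; sodium carbonate 7.66 g; sodium pyruvate 2.83 g; L-leucine 1.72 g; neutral red 165.60 mg

Scale factor = 3820 mL / 2000 mL = 1.91.
sodium acetate: 1.37 g × (3820 mL / 2000 mL) = 2.62 g
peptone: 5.68 g × (3820 mL / 2000 mL) = 10.85 g
L-tryptophan: 0.599 g × (3820 mL / 2000 mL) = 1.14 g
sodium carbonate: 4.01 g × (3820 mL / 2000 mL) = 7.66 g
sodium pyruvate: 1.48 g × (3820 mL / 2000 mL) = 2.83 g
L-leucine: 0.9 g × (3820 mL / 2000 mL) = 1.72 g
neutral red: 86.7 mg × (3820 mL / 2000 mL) = 165.60 mg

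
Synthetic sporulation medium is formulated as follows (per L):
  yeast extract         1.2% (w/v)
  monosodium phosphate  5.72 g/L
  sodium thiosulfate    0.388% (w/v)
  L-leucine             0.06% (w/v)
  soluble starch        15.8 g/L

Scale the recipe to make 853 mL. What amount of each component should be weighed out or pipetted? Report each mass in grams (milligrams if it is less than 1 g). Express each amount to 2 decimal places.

yeast extract 10.24 g; monosodium phosphate 4.88 g; sodium thiosulfate 3.31 g; L-leucine 511.80 mg; soluble starch 13.48 g

Working volume: 853 mL = 0.853 L.
yeast extract: 1.2 g per 100 mL × 853 mL ÷ 100 = 10.24 g
monosodium phosphate: 5.72 g/L × 0.853 L = 4.88 g
sodium thiosulfate: 0.388 g per 100 mL × 853 mL ÷ 100 = 3.31 g
L-leucine: 0.06 g per 100 mL × 853 mL ÷ 100 = 0.5118 g = 511.80 mg
soluble starch: 15.8 g/L × 0.853 L = 13.48 g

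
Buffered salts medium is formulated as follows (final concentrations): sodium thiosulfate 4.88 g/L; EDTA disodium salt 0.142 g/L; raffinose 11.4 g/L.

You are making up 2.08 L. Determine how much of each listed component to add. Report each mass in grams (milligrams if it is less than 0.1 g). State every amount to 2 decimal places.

Scale factor relative to 1 L: 2.08.
sodium thiosulfate: 4.88 g/L × 2.08 L = 10.15 g
EDTA disodium salt: 0.142 g/L × 2.08 L = 0.30 g
raffinose: 11.4 g/L × 2.08 L = 23.71 g

sodium thiosulfate 10.15 g; EDTA disodium salt 0.30 g; raffinose 23.71 g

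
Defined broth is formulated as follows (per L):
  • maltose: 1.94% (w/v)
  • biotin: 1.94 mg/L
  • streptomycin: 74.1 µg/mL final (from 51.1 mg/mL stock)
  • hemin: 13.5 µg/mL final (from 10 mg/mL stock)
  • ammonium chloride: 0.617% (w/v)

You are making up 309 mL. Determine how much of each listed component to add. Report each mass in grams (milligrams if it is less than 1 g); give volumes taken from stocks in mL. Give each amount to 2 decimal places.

maltose 5.99 g; biotin 0.60 mg; streptomycin 0.45 mL; hemin 0.42 mL; ammonium chloride 1.91 g

Target volume = 309 mL = 0.309 L.
maltose: 1.94 g per 100 mL × 309 mL ÷ 100 = 5.99 g
biotin: 1.94 mg/L × 0.309 L = 0.60 mg
streptomycin: dilute stock: 74.1 µg/mL × 309 mL ÷ 51100 µg/mL = 0.45 mL
hemin: V = C2·V2/C1 = 13.5 µg/mL × 309 mL ÷ 10000 µg/mL = 0.42 mL
ammonium chloride: 0.617% w/v = 6.17 g/L → 6.17 × 0.309 L = 1.91 g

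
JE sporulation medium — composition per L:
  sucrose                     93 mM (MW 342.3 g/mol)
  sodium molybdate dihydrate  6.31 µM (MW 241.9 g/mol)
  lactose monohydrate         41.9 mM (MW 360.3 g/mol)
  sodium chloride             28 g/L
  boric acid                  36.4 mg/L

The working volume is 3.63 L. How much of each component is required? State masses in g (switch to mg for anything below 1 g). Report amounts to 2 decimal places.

Scale factor relative to 1 L: 3.63.
sucrose: 93 mmol/L × 342.3 g/mol × 3.63 L ÷ 1000 = 115.56 g
sodium molybdate dihydrate: 6.31 µmol/L × 241.9 g/mol × 3.63 L ÷ 1000 = 5.54 mg
lactose monohydrate: 41.9 mmol/L × 360.3 g/mol × 3.63 L ÷ 1000 = 54.80 g
sodium chloride: 28 g/L × 3.63 L = 101.64 g
boric acid: 36.4 mg/L × 3.63 L = 132.13 mg

sucrose 115.56 g; sodium molybdate dihydrate 5.54 mg; lactose monohydrate 54.80 g; sodium chloride 101.64 g; boric acid 132.13 mg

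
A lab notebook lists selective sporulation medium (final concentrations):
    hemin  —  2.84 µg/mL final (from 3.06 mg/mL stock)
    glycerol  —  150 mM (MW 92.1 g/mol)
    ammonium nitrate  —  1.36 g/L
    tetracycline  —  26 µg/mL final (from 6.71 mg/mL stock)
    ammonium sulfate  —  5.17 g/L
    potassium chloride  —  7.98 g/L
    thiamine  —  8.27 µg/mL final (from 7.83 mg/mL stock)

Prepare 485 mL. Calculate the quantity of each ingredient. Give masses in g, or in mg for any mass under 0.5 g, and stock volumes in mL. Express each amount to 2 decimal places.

hemin 0.45 mL; glycerol 6.70 g; ammonium nitrate 0.66 g; tetracycline 1.88 mL; ammonium sulfate 2.51 g; potassium chloride 3.87 g; thiamine 0.51 mL

Working volume: 485 mL = 0.485 L.
hemin: C1V1 = C2V2 → 2.84 µg/mL × 485 mL ÷ 3060 µg/mL = 0.45 mL
glycerol: 150 mmol/L × 92.1 g/mol × 0.485 L ÷ 1000 = 6.70 g
ammonium nitrate: 1.36 g/L × 0.485 L = 0.66 g
tetracycline: C1V1 = C2V2 → 26 µg/mL × 485 mL ÷ 6710 µg/mL = 1.88 mL
ammonium sulfate: 5.17 g/L × 0.485 L = 2.51 g
potassium chloride: 7.98 g/L × 0.485 L = 3.87 g
thiamine: dilute stock: 8.27 µg/mL × 485 mL ÷ 7830 µg/mL = 0.51 mL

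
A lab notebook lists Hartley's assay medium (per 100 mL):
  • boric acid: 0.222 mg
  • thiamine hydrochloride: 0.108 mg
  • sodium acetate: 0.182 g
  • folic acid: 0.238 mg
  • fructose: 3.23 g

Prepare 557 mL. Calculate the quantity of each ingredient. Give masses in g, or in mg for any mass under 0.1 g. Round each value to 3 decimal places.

Ratio of target to recipe volume: 557 / 100 = 5.57.
boric acid: 0.222 mg × (557 mL / 100 mL) = 1.237 mg
thiamine hydrochloride: 0.108 mg × (557 mL / 100 mL) = 0.602 mg
sodium acetate: 0.182 g × (557 mL / 100 mL) = 1.014 g
folic acid: 0.238 mg × (557 mL / 100 mL) = 1.326 mg
fructose: 3.23 g × (557 mL / 100 mL) = 17.991 g

boric acid 1.237 mg; thiamine hydrochloride 0.602 mg; sodium acetate 1.014 g; folic acid 1.326 mg; fructose 17.991 g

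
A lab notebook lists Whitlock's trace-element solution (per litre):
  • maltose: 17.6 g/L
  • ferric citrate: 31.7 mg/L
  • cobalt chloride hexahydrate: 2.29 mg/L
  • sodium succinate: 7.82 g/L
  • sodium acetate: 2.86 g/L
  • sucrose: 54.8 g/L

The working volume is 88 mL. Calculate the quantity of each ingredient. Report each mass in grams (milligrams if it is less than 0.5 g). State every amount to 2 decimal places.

maltose 1.55 g; ferric citrate 2.79 mg; cobalt chloride hexahydrate 0.20 mg; sodium succinate 0.69 g; sodium acetate 251.68 mg; sucrose 4.82 g

Target volume = 88 mL = 0.088 L.
maltose: 17.6 g/L × 0.088 L = 1.55 g
ferric citrate: 31.7 mg/L × 0.088 L = 2.79 mg
cobalt chloride hexahydrate: 2.29 mg/L × 0.088 L = 0.20 mg
sodium succinate: 7.82 g/L × 0.088 L = 0.69 g
sodium acetate: 2.86 g/L × 0.088 L = 0.25168 g = 251.68 mg
sucrose: 54.8 g/L × 0.088 L = 4.82 g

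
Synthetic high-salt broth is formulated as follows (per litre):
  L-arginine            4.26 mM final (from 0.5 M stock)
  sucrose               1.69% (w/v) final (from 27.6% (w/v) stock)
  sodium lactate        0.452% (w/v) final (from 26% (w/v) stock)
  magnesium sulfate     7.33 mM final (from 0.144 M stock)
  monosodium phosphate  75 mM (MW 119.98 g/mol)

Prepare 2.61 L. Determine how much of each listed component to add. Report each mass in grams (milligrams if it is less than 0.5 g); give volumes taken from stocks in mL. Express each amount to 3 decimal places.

L-arginine 22.237 mL; sucrose 159.815 mL; sodium lactate 45.374 mL; magnesium sulfate 132.856 mL; monosodium phosphate 23.486 g

Scale factor relative to 1 L: 2.61.
L-arginine: V = C2·V2/C1 = 4.26 mM × 2610 mL ÷ 500 mM = 22.237 mL
sucrose: C1V1 = C2V2 → 1.69% ÷ 27.6% × 2610 mL = 159.815 mL
sodium lactate: V = C2·V2/C1 = 0.452% ÷ 26% × 2610 mL = 45.374 mL
magnesium sulfate: C1V1 = C2V2 → 7.33 mM × 2610 mL ÷ 144 mM = 132.856 mL
monosodium phosphate: 75 mmol/L × 119.98 g/mol × 2.61 L ÷ 1000 = 23.486 g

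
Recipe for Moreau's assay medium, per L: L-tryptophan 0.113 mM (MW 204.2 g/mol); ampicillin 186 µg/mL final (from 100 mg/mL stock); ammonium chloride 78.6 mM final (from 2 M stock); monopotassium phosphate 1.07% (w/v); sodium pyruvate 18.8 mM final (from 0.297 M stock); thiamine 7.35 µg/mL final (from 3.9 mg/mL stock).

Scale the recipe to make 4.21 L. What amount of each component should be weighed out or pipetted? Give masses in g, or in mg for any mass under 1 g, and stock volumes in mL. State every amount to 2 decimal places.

Working volume: 4.21 L.
L-tryptophan: 0.113 mmol/L × 204.2 mg/mmol × 4.21 L = 97.14 mg
ampicillin: dilute stock: 186 µg/mL × 4210 mL ÷ 100000 µg/mL = 7.83 mL
ammonium chloride: dilute stock: 78.6 mM × 4210 mL ÷ 2000 mM = 165.45 mL
monopotassium phosphate: 1.07% w/v = 10.7 g/L → 10.7 × 4.21 L = 45.05 g
sodium pyruvate: dilute stock: 18.8 mM × 4210 mL ÷ 297 mM = 266.49 mL
thiamine: dilute stock: 7.35 µg/mL × 4210 mL ÷ 3900 µg/mL = 7.93 mL

L-tryptophan 97.14 mg; ampicillin 7.83 mL; ammonium chloride 165.45 mL; monopotassium phosphate 45.05 g; sodium pyruvate 266.49 mL; thiamine 7.93 mL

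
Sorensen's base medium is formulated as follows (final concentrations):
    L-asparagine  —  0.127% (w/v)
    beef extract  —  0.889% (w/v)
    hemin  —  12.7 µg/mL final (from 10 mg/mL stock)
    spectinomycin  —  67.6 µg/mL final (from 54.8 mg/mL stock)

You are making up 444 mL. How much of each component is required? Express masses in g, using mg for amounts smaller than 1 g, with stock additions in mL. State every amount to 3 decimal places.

L-asparagine 563.880 mg; beef extract 3.947 g; hemin 0.564 mL; spectinomycin 0.548 mL

Target volume = 444 mL = 0.444 L.
L-asparagine: 0.127% w/v = 1.27 g/L → 1.27 × 0.444 L = 0.56388 g = 563.880 mg
beef extract: 0.889 g per 100 mL × 444 mL ÷ 100 = 3.947 g
hemin: dilute stock: 12.7 µg/mL × 444 mL ÷ 10000 µg/mL = 0.564 mL
spectinomycin: C1V1 = C2V2 → 67.6 µg/mL × 444 mL ÷ 54800 µg/mL = 0.548 mL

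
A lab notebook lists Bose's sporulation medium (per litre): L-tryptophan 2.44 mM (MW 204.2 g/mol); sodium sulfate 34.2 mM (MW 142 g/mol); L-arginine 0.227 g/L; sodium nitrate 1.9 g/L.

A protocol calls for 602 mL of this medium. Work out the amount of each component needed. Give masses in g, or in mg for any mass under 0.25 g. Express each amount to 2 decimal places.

L-tryptophan 0.30 g; sodium sulfate 2.92 g; L-arginine 136.65 mg; sodium nitrate 1.14 g

Scale factor relative to 1 L: 0.602.
L-tryptophan: 2.44 mmol/L × 204.2 g/mol × 0.602 L ÷ 1000 = 0.30 g
sodium sulfate: 34.2 mmol/L × 142 g/mol × 0.602 L ÷ 1000 = 2.92 g
L-arginine: 0.227 g/L × 0.602 L = 0.136654 g = 136.65 mg
sodium nitrate: 1.9 g/L × 0.602 L = 1.14 g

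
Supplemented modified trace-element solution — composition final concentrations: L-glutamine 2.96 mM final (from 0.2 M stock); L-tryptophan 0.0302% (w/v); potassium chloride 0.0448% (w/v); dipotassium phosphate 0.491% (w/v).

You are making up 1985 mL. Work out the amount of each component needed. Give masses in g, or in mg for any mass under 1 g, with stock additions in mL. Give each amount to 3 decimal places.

L-glutamine 29.378 mL; L-tryptophan 599.470 mg; potassium chloride 889.280 mg; dipotassium phosphate 9.746 g

Scale factor relative to 1 L: 1.985.
L-glutamine: dilute stock: 2.96 mM × 1985 mL ÷ 200 mM = 29.378 mL
L-tryptophan: 0.0302 g per 100 mL × 1985 mL ÷ 100 = 0.59947 g = 599.470 mg
potassium chloride: 0.0448 g per 100 mL × 1985 mL ÷ 100 = 0.88928 g = 889.280 mg
dipotassium phosphate: 0.491 g per 100 mL × 1985 mL ÷ 100 = 9.746 g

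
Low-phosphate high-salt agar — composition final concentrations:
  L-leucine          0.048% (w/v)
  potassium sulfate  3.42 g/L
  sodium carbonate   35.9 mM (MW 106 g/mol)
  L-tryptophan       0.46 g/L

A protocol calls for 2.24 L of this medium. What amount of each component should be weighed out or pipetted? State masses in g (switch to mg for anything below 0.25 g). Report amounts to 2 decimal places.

L-leucine 1.08 g; potassium sulfate 7.66 g; sodium carbonate 8.52 g; L-tryptophan 1.03 g

Scale factor relative to 1 L: 2.24.
L-leucine: 0.048% w/v = 0.48 g/L → 0.48 × 2.24 L = 1.08 g
potassium sulfate: 3.42 g/L × 2.24 L = 7.66 g
sodium carbonate: 35.9 mmol/L × 106 g/mol × 2.24 L ÷ 1000 = 8.52 g
L-tryptophan: 0.46 g/L × 2.24 L = 1.03 g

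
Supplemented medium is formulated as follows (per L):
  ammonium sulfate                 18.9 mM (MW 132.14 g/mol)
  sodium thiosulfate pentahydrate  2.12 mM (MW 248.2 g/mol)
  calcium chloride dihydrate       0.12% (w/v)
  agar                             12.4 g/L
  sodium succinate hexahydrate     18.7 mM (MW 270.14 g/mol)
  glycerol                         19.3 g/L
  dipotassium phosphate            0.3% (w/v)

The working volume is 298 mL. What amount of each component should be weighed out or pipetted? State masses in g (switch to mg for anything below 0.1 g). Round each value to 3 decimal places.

Working volume: 298 mL = 0.298 L.
ammonium sulfate: 18.9 mmol/L × 132.14 g/mol × 0.298 L ÷ 1000 = 0.744 g
sodium thiosulfate pentahydrate: 2.12 mmol/L × 248.2 g/mol × 0.298 L ÷ 1000 = 0.157 g
calcium chloride dihydrate: 0.12% w/v = 1.2 g/L → 1.2 × 0.298 L = 0.358 g
agar: 12.4 g/L × 0.298 L = 3.695 g
sodium succinate hexahydrate: 18.7 mmol/L × 270.14 g/mol × 0.298 L ÷ 1000 = 1.505 g
glycerol: 19.3 g/L × 0.298 L = 5.751 g
dipotassium phosphate: 0.3% w/v = 3 g/L → 3 × 0.298 L = 0.894 g

ammonium sulfate 0.744 g; sodium thiosulfate pentahydrate 0.157 g; calcium chloride dihydrate 0.358 g; agar 3.695 g; sodium succinate hexahydrate 1.505 g; glycerol 5.751 g; dipotassium phosphate 0.894 g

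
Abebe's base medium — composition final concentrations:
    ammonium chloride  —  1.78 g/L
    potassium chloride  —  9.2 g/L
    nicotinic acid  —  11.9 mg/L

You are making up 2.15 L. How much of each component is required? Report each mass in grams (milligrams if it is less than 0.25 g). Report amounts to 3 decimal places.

ammonium chloride 3.827 g; potassium chloride 19.780 g; nicotinic acid 25.585 mg

Working volume: 2.15 L.
ammonium chloride: 1.78 g/L × 2.15 L = 3.827 g
potassium chloride: 9.2 g/L × 2.15 L = 19.780 g
nicotinic acid: 11.9 mg/L × 2.15 L = 25.585 mg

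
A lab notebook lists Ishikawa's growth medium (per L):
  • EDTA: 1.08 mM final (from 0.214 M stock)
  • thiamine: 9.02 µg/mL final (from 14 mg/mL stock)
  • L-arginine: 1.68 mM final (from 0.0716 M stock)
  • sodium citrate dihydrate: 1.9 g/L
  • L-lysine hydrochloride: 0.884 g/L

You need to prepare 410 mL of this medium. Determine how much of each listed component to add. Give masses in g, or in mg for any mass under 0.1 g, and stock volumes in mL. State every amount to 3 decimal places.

Working volume: 410 mL = 0.41 L.
EDTA: C1V1 = C2V2 → 1.08 mM × 410 mL ÷ 214 mM = 2.069 mL
thiamine: C1V1 = C2V2 → 9.02 µg/mL × 410 mL ÷ 14000 µg/mL = 0.264 mL
L-arginine: dilute stock: 1.68 mM × 410 mL ÷ 71.6 mM = 9.620 mL
sodium citrate dihydrate: 1.9 g/L × 0.41 L = 0.779 g
L-lysine hydrochloride: 0.884 g/L × 0.41 L = 0.362 g

EDTA 2.069 mL; thiamine 0.264 mL; L-arginine 9.620 mL; sodium citrate dihydrate 0.779 g; L-lysine hydrochloride 0.362 g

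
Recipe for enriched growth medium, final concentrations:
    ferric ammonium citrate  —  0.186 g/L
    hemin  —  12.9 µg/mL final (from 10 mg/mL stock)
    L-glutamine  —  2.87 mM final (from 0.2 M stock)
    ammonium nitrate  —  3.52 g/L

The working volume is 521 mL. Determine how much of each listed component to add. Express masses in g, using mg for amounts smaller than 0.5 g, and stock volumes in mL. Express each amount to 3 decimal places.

Working volume: 521 mL = 0.521 L.
ferric ammonium citrate: 0.186 g/L × 0.521 L = 0.096906 g = 96.906 mg
hemin: dilute stock: 12.9 µg/mL × 521 mL ÷ 10000 µg/mL = 0.672 mL
L-glutamine: C1V1 = C2V2 → 2.87 mM × 521 mL ÷ 200 mM = 7.476 mL
ammonium nitrate: 3.52 g/L × 0.521 L = 1.834 g

ferric ammonium citrate 96.906 mg; hemin 0.672 mL; L-glutamine 7.476 mL; ammonium nitrate 1.834 g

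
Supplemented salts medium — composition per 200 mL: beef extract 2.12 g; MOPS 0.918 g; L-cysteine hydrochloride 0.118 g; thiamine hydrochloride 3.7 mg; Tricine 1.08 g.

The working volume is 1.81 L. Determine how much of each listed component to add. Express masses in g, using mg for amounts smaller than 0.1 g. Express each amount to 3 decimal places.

Ratio of target to recipe volume: 1810 / 200 = 9.05.
beef extract: 2.12 g × (1810 mL / 200 mL) = 19.186 g
MOPS: 0.918 g × (1810 mL / 200 mL) = 8.308 g
L-cysteine hydrochloride: 0.118 g × (1810 mL / 200 mL) = 1.068 g
thiamine hydrochloride: 3.7 mg × (1810 mL / 200 mL) = 33.485 mg
Tricine: 1.08 g × (1810 mL / 200 mL) = 9.774 g

beef extract 19.186 g; MOPS 8.308 g; L-cysteine hydrochloride 1.068 g; thiamine hydrochloride 33.485 mg; Tricine 9.774 g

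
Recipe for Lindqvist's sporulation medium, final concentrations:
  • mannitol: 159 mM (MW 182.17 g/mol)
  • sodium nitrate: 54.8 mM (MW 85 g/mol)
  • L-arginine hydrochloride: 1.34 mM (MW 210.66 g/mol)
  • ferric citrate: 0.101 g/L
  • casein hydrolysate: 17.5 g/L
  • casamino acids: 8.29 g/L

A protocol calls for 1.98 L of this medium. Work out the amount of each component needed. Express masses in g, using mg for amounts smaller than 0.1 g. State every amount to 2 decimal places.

mannitol 57.35 g; sodium nitrate 9.22 g; L-arginine hydrochloride 0.56 g; ferric citrate 0.20 g; casein hydrolysate 34.65 g; casamino acids 16.41 g

Scale factor relative to 1 L: 1.98.
mannitol: 159 mmol/L × 182.17 g/mol × 1.98 L ÷ 1000 = 57.35 g
sodium nitrate: 54.8 mmol/L × 85 g/mol × 1.98 L ÷ 1000 = 9.22 g
L-arginine hydrochloride: 1.34 mmol/L × 210.66 g/mol × 1.98 L ÷ 1000 = 0.56 g
ferric citrate: 0.101 g/L × 1.98 L = 0.20 g
casein hydrolysate: 17.5 g/L × 1.98 L = 34.65 g
casamino acids: 8.29 g/L × 1.98 L = 16.41 g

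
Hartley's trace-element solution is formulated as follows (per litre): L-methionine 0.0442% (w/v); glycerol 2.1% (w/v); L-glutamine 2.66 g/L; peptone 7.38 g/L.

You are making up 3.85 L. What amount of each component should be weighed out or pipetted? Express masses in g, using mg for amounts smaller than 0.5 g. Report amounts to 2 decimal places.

Working volume: 3.85 L.
L-methionine: 0.0442 g per 100 mL × 3850 mL ÷ 100 = 1.70 g
glycerol: 2.1 g per 100 mL × 3850 mL ÷ 100 = 80.85 g
L-glutamine: 2.66 g/L × 3.85 L = 10.24 g
peptone: 7.38 g/L × 3.85 L = 28.41 g

L-methionine 1.70 g; glycerol 80.85 g; L-glutamine 10.24 g; peptone 28.41 g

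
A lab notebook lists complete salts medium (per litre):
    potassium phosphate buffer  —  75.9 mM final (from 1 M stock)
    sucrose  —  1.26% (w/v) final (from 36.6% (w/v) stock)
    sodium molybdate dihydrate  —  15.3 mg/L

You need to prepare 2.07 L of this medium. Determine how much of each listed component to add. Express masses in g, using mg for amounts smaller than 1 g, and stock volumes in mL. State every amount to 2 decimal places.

potassium phosphate buffer 157.11 mL; sucrose 71.26 mL; sodium molybdate dihydrate 31.67 mg

Working volume: 2.07 L.
potassium phosphate buffer: V = C2·V2/C1 = 75.9 mM × 2070 mL ÷ 1000 mM = 157.11 mL
sucrose: dilute stock: 1.26% ÷ 36.6% × 2070 mL = 71.26 mL
sodium molybdate dihydrate: 15.3 mg/L × 2.07 L = 31.67 mg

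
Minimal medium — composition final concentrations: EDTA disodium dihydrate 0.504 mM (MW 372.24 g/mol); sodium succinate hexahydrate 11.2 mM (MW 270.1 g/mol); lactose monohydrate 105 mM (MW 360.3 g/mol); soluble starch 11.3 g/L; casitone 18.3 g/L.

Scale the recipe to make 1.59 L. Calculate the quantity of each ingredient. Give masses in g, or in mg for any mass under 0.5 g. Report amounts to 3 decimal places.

EDTA disodium dihydrate 298.298 mg; sodium succinate hexahydrate 4.810 g; lactose monohydrate 60.152 g; soluble starch 17.967 g; casitone 29.097 g

Scale factor relative to 1 L: 1.59.
EDTA disodium dihydrate: 0.504 mmol/L × 372.24 mg/mmol × 1.59 L = 298.298 mg
sodium succinate hexahydrate: 11.2 mmol/L × 270.1 g/mol × 1.59 L ÷ 1000 = 4.810 g
lactose monohydrate: 105 mmol/L × 360.3 g/mol × 1.59 L ÷ 1000 = 60.152 g
soluble starch: 11.3 g/L × 1.59 L = 17.967 g
casitone: 18.3 g/L × 1.59 L = 29.097 g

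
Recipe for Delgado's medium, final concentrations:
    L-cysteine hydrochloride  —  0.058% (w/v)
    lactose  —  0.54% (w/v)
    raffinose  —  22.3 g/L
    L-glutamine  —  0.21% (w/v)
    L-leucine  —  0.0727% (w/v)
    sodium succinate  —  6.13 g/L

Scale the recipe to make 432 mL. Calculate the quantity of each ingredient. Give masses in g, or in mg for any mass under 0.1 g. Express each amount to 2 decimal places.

Scale factor relative to 1 L: 0.432.
L-cysteine hydrochloride: 0.058 g per 100 mL × 432 mL ÷ 100 = 0.25 g
lactose: 0.54 g per 100 mL × 432 mL ÷ 100 = 2.33 g
raffinose: 22.3 g/L × 0.432 L = 9.63 g
L-glutamine: 0.21 g per 100 mL × 432 mL ÷ 100 = 0.91 g
L-leucine: 0.0727 g per 100 mL × 432 mL ÷ 100 = 0.31 g
sodium succinate: 6.13 g/L × 0.432 L = 2.65 g

L-cysteine hydrochloride 0.25 g; lactose 2.33 g; raffinose 9.63 g; L-glutamine 0.91 g; L-leucine 0.31 g; sodium succinate 2.65 g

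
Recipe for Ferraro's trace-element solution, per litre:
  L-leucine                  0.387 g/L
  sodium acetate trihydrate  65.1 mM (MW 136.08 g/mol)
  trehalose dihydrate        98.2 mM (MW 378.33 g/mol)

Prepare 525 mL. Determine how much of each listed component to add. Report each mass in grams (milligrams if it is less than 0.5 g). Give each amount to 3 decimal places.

L-leucine 203.175 mg; sodium acetate trihydrate 4.651 g; trehalose dihydrate 19.505 g

Target volume = 525 mL = 0.525 L.
L-leucine: 0.387 g/L × 0.525 L = 0.203175 g = 203.175 mg
sodium acetate trihydrate: 65.1 mmol/L × 136.08 g/mol × 0.525 L ÷ 1000 = 4.651 g
trehalose dihydrate: 98.2 mmol/L × 378.33 g/mol × 0.525 L ÷ 1000 = 19.505 g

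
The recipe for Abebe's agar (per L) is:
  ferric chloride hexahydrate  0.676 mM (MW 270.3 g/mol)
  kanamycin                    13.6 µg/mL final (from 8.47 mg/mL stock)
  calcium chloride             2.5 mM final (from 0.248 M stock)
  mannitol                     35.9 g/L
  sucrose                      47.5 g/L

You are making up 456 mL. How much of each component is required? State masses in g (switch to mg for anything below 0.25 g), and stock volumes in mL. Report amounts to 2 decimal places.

ferric chloride hexahydrate 83.32 mg; kanamycin 0.73 mL; calcium chloride 4.60 mL; mannitol 16.37 g; sucrose 21.66 g

Scale factor relative to 1 L: 0.456.
ferric chloride hexahydrate: 0.676 mmol/L × 270.3 mg/mmol × 0.456 L = 83.32 mg
kanamycin: dilute stock: 13.6 µg/mL × 456 mL ÷ 8470 µg/mL = 0.73 mL
calcium chloride: dilute stock: 2.5 mM × 456 mL ÷ 248 mM = 4.60 mL
mannitol: 35.9 g/L × 0.456 L = 16.37 g
sucrose: 47.5 g/L × 0.456 L = 21.66 g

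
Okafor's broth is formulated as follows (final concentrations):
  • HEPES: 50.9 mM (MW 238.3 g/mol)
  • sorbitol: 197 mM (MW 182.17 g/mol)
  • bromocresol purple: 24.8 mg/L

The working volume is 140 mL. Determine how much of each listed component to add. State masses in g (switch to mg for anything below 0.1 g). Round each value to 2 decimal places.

HEPES 1.70 g; sorbitol 5.02 g; bromocresol purple 3.47 mg

Working volume: 140 mL = 0.14 L.
HEPES: 50.9 mmol/L × 238.3 g/mol × 0.14 L ÷ 1000 = 1.70 g
sorbitol: 197 mmol/L × 182.17 g/mol × 0.14 L ÷ 1000 = 5.02 g
bromocresol purple: 24.8 mg/L × 0.14 L = 3.47 mg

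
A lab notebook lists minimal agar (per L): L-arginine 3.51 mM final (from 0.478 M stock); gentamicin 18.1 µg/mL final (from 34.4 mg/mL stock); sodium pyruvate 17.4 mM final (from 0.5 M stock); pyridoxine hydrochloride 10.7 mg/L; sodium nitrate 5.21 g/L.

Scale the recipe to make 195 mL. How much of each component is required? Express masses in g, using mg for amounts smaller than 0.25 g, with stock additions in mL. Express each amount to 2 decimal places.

L-arginine 1.43 mL; gentamicin 0.10 mL; sodium pyruvate 6.79 mL; pyridoxine hydrochloride 2.09 mg; sodium nitrate 1.02 g

Scale factor relative to 1 L: 0.195.
L-arginine: V = C2·V2/C1 = 3.51 mM × 195 mL ÷ 478 mM = 1.43 mL
gentamicin: dilute stock: 18.1 µg/mL × 195 mL ÷ 34400 µg/mL = 0.10 mL
sodium pyruvate: dilute stock: 17.4 mM × 195 mL ÷ 500 mM = 6.79 mL
pyridoxine hydrochloride: 10.7 mg/L × 0.195 L = 2.09 mg
sodium nitrate: 5.21 g/L × 0.195 L = 1.02 g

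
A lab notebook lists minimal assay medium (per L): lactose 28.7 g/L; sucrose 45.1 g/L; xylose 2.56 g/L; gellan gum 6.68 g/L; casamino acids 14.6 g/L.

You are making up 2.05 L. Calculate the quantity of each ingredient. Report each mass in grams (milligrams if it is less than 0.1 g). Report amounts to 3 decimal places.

lactose 58.835 g; sucrose 92.455 g; xylose 5.248 g; gellan gum 13.694 g; casamino acids 29.930 g

Scale factor relative to 1 L: 2.05.
lactose: 28.7 g/L × 2.05 L = 58.835 g
sucrose: 45.1 g/L × 2.05 L = 92.455 g
xylose: 2.56 g/L × 2.05 L = 5.248 g
gellan gum: 6.68 g/L × 2.05 L = 13.694 g
casamino acids: 14.6 g/L × 2.05 L = 29.930 g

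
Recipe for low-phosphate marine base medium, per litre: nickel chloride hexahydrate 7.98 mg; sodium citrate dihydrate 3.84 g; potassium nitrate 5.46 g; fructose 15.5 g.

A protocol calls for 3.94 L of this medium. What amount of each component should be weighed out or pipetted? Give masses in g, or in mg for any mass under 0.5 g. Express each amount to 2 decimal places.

Scale factor = 3940 mL / 1000 mL = 3.94.
nickel chloride hexahydrate: 7.98 mg × (3940 mL / 1000 mL) = 31.44 mg
sodium citrate dihydrate: 3.84 g × (3940 mL / 1000 mL) = 15.13 g
potassium nitrate: 5.46 g × (3940 mL / 1000 mL) = 21.51 g
fructose: 15.5 g × (3940 mL / 1000 mL) = 61.07 g

nickel chloride hexahydrate 31.44 mg; sodium citrate dihydrate 15.13 g; potassium nitrate 21.51 g; fructose 61.07 g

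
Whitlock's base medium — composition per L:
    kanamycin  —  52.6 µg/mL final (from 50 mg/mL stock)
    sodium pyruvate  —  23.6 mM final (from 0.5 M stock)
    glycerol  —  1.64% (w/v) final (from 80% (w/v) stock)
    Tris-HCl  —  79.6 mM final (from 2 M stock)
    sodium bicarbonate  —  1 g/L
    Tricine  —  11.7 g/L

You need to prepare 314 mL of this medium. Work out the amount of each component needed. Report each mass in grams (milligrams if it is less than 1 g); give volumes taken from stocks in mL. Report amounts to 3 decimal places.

Target volume = 314 mL = 0.314 L.
kanamycin: dilute stock: 52.6 µg/mL × 314 mL ÷ 50000 µg/mL = 0.330 mL
sodium pyruvate: C1V1 = C2V2 → 23.6 mM × 314 mL ÷ 500 mM = 14.821 mL
glycerol: C1V1 = C2V2 → 1.64% ÷ 80% × 314 mL = 6.437 mL
Tris-HCl: V = C2·V2/C1 = 79.6 mM × 314 mL ÷ 2000 mM = 12.497 mL
sodium bicarbonate: 1 g/L × 0.314 L = 0.314 g = 314.000 mg
Tricine: 11.7 g/L × 0.314 L = 3.674 g

kanamycin 0.330 mL; sodium pyruvate 14.821 mL; glycerol 6.437 mL; Tris-HCl 12.497 mL; sodium bicarbonate 314.000 mg; Tricine 3.674 g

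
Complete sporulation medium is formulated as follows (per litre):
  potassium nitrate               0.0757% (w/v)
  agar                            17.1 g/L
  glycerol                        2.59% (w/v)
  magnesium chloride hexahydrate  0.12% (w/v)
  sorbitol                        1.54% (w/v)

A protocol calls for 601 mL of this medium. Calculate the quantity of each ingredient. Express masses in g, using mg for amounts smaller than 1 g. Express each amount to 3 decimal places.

potassium nitrate 454.957 mg; agar 10.277 g; glycerol 15.566 g; magnesium chloride hexahydrate 721.200 mg; sorbitol 9.255 g

Scale factor relative to 1 L: 0.601.
potassium nitrate: 0.0757% w/v = 0.757 g/L → 0.757 × 0.601 L = 0.454957 g = 454.957 mg
agar: 17.1 g/L × 0.601 L = 10.277 g
glycerol: 2.59% w/v = 25.9 g/L → 25.9 × 0.601 L = 15.566 g
magnesium chloride hexahydrate: 0.12% w/v = 1.2 g/L → 1.2 × 0.601 L = 0.7212 g = 721.200 mg
sorbitol: 1.54 g per 100 mL × 601 mL ÷ 100 = 9.255 g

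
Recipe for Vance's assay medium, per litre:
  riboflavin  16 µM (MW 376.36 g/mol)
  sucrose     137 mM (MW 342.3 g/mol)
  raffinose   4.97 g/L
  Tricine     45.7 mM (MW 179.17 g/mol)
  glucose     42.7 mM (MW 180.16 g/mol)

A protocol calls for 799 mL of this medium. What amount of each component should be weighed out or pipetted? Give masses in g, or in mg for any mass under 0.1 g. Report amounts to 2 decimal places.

riboflavin 4.81 mg; sucrose 37.47 g; raffinose 3.97 g; Tricine 6.54 g; glucose 6.15 g

Scale factor relative to 1 L: 0.799.
riboflavin: 16 µmol/L × 376.36 g/mol × 0.799 L ÷ 1000 = 4.81 mg
sucrose: 137 mmol/L × 342.3 g/mol × 0.799 L ÷ 1000 = 37.47 g
raffinose: 4.97 g/L × 0.799 L = 3.97 g
Tricine: 45.7 mmol/L × 179.17 g/mol × 0.799 L ÷ 1000 = 6.54 g
glucose: 42.7 mmol/L × 180.16 g/mol × 0.799 L ÷ 1000 = 6.15 g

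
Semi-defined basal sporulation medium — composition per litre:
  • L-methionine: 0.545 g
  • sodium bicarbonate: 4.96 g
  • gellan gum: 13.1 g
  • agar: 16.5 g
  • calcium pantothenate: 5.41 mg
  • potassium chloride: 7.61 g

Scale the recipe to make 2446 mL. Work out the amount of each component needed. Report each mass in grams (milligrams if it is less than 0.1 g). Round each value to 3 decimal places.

L-methionine 1.333 g; sodium bicarbonate 12.132 g; gellan gum 32.043 g; agar 40.359 g; calcium pantothenate 13.233 mg; potassium chloride 18.614 g

Ratio of target to recipe volume: 2446 / 1000 = 2.446.
L-methionine: 0.545 g × (2446 mL / 1000 mL) = 1.333 g
sodium bicarbonate: 4.96 g × (2446 mL / 1000 mL) = 12.132 g
gellan gum: 13.1 g × (2446 mL / 1000 mL) = 32.043 g
agar: 16.5 g × (2446 mL / 1000 mL) = 40.359 g
calcium pantothenate: 5.41 mg × (2446 mL / 1000 mL) = 13.233 mg
potassium chloride: 7.61 g × (2446 mL / 1000 mL) = 18.614 g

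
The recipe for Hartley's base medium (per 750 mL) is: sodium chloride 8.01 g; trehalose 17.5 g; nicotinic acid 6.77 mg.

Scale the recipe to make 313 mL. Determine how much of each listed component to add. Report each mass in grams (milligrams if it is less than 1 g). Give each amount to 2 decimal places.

Scale factor = 313 mL / 750 mL = 0.417333.
sodium chloride: 8.01 g × (313 mL / 750 mL) = 3.34 g
trehalose: 17.5 g × (313 mL / 750 mL) = 7.30 g
nicotinic acid: 6.77 mg × (313 mL / 750 mL) = 2.83 mg

sodium chloride 3.34 g; trehalose 7.30 g; nicotinic acid 2.83 mg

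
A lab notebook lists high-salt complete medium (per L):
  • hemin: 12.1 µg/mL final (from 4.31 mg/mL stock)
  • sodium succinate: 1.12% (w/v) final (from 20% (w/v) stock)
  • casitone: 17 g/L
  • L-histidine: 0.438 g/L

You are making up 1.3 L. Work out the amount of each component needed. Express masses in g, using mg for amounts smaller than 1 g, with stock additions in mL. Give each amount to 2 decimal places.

Working volume: 1.3 L.
hemin: V = C2·V2/C1 = 12.1 µg/mL × 1300 mL ÷ 4310 µg/mL = 3.65 mL
sodium succinate: V = C2·V2/C1 = 1.12% ÷ 20% × 1300 mL = 72.80 mL
casitone: 17 g/L × 1.3 L = 22.10 g
L-histidine: 0.438 g/L × 1.3 L = 0.5694 g = 569.40 mg

hemin 3.65 mL; sodium succinate 72.80 mL; casitone 22.10 g; L-histidine 569.40 mg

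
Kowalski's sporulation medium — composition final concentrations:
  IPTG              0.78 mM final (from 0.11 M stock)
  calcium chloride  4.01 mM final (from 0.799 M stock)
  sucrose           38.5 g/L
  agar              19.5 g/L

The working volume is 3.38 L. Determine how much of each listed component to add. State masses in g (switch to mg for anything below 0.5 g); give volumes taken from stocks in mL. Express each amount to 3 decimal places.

Scale factor relative to 1 L: 3.38.
IPTG: dilute stock: 0.78 mM × 3380 mL ÷ 110 mM = 23.967 mL
calcium chloride: C1V1 = C2V2 → 4.01 mM × 3380 mL ÷ 799 mM = 16.963 mL
sucrose: 38.5 g/L × 3.38 L = 130.130 g
agar: 19.5 g/L × 3.38 L = 65.910 g

IPTG 23.967 mL; calcium chloride 16.963 mL; sucrose 130.130 g; agar 65.910 g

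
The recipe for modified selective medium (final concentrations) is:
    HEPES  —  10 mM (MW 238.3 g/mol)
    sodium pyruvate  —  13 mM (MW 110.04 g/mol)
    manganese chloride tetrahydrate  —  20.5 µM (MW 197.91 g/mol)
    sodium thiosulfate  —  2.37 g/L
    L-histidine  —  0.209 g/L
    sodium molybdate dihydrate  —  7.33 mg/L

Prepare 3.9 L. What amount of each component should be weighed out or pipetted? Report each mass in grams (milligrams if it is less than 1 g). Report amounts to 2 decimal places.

HEPES 9.29 g; sodium pyruvate 5.58 g; manganese chloride tetrahydrate 15.82 mg; sodium thiosulfate 9.24 g; L-histidine 815.10 mg; sodium molybdate dihydrate 28.59 mg

Scale factor relative to 1 L: 3.9.
HEPES: 10 mmol/L × 238.3 g/mol × 3.9 L ÷ 1000 = 9.29 g
sodium pyruvate: 13 mmol/L × 110.04 g/mol × 3.9 L ÷ 1000 = 5.58 g
manganese chloride tetrahydrate: 20.5 µmol/L × 197.91 g/mol × 3.9 L ÷ 1000 = 15.82 mg
sodium thiosulfate: 2.37 g/L × 3.9 L = 9.24 g
L-histidine: 0.209 g/L × 3.9 L = 0.8151 g = 815.10 mg
sodium molybdate dihydrate: 7.33 mg/L × 3.9 L = 28.59 mg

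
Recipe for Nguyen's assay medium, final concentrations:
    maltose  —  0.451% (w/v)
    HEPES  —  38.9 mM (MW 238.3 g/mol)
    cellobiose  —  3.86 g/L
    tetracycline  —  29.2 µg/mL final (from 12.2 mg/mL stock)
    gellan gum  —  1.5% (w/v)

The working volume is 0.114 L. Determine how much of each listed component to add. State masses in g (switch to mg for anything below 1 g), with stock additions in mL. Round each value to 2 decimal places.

maltose 514.14 mg; HEPES 1.06 g; cellobiose 440.04 mg; tetracycline 0.27 mL; gellan gum 1.71 g

Working volume: 0.114 L.
maltose: 0.451 g per 100 mL × 114 mL ÷ 100 = 0.51414 g = 514.14 mg
HEPES: 38.9 mmol/L × 238.3 g/mol × 0.114 L ÷ 1000 = 1.06 g
cellobiose: 3.86 g/L × 0.114 L = 0.44004 g = 440.04 mg
tetracycline: dilute stock: 29.2 µg/mL × 114 mL ÷ 12200 µg/mL = 0.27 mL
gellan gum: 1.5 g per 100 mL × 114 mL ÷ 100 = 1.71 g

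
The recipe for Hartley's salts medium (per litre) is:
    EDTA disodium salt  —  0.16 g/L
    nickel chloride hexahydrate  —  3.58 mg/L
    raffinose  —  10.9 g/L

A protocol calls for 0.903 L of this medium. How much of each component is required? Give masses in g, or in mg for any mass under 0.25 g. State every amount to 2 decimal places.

EDTA disodium salt 144.48 mg; nickel chloride hexahydrate 3.23 mg; raffinose 9.84 g

Working volume: 0.903 L.
EDTA disodium salt: 0.16 g/L × 0.903 L = 0.14448 g = 144.48 mg
nickel chloride hexahydrate: 3.58 mg/L × 0.903 L = 3.23 mg
raffinose: 10.9 g/L × 0.903 L = 9.84 g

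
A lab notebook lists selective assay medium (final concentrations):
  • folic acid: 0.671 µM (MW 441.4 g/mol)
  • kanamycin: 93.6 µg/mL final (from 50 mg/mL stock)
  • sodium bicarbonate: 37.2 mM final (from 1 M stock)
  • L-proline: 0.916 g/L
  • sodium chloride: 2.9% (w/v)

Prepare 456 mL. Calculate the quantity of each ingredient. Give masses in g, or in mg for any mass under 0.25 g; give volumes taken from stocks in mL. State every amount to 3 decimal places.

folic acid 0.135 mg; kanamycin 0.854 mL; sodium bicarbonate 16.963 mL; L-proline 0.418 g; sodium chloride 13.224 g

Target volume = 456 mL = 0.456 L.
folic acid: 0.671 µmol/L × 441.4 g/mol × 0.456 L ÷ 1000 = 0.135 mg
kanamycin: dilute stock: 93.6 µg/mL × 456 mL ÷ 50000 µg/mL = 0.854 mL
sodium bicarbonate: V = C2·V2/C1 = 37.2 mM × 456 mL ÷ 1000 mM = 16.963 mL
L-proline: 0.916 g/L × 0.456 L = 0.418 g
sodium chloride: 2.9% w/v = 29 g/L → 29 × 0.456 L = 13.224 g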